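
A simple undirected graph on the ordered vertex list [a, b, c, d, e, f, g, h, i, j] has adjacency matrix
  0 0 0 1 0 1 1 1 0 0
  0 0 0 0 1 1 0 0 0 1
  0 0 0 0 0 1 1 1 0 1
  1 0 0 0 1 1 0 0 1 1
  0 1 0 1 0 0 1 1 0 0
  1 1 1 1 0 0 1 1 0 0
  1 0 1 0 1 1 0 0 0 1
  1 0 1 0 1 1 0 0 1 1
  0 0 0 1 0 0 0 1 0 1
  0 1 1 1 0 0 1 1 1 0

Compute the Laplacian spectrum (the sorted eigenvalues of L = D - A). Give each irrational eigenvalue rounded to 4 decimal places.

[0, 2.4783, 2.7984, 3.5106, 4.1564, 5.4337, 5.4957, 6.3766, 6.8748, 8.8755]

Reading degrees in the order [a, b, c, d, e, f, g, h, i, j] gives [4, 3, 4, 5, 4, 6, 5, 6, 3, 6]; set D = diag(4, 3, 4, 5, 4, 6, 5, 6, 3, 6) and form L = D - A. Diagonalising L (or applying a numerical eigensolver to the 10x10 matrix) gives the spectrum above. There is one zero in the spectrum, matching the 1 component.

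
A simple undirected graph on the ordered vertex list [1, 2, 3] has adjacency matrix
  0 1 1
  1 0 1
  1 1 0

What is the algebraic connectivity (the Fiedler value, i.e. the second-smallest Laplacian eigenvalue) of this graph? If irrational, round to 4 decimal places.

3

With the vertex order [1, 2, 3], the degrees are [2, 2, 2], giving D = diag(2, 2, 2) and L = D - A. The smallest Laplacian eigenvalue is always 0. The next one, lambda_2 = 3, measures how hard the graph is to disconnect: larger values mean better connectivity.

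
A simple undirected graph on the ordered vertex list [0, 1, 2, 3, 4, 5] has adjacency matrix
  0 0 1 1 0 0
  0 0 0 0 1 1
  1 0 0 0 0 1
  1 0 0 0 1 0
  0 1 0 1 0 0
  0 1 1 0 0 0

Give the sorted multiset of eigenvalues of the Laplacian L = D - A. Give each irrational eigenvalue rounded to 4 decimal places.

[0, 1, 1, 3, 3, 4]

Reading degrees in the order [0, 1, 2, 3, 4, 5] gives [2, 2, 2, 2, 2, 2]; set D = diag(2, 2, 2, 2, 2, 2) and form L = D - A. Since every row of L sums to 0, the all-ones vector is in the kernel and 0 is an eigenvalue. The single zero eigenvalue shows the graph is connected. The eigenvalues sum to 12, which equals trace(L) = 2|E|.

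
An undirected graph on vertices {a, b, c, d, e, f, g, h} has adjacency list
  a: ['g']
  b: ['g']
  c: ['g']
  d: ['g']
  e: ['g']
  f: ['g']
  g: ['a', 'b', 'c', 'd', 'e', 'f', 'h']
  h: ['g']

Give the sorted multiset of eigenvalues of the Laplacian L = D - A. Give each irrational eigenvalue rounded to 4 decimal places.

[0, 1, 1, 1, 1, 1, 1, 8]

With the vertex order [a, b, c, d, e, f, g, h], the degrees are [1, 1, 1, 1, 1, 1, 7, 1], giving D = diag(1, 1, 1, 1, 1, 1, 7, 1) and L = D - A. Since every row of L sums to 0, the all-ones vector is in the kernel and 0 is an eigenvalue. The single zero eigenvalue shows the graph is connected.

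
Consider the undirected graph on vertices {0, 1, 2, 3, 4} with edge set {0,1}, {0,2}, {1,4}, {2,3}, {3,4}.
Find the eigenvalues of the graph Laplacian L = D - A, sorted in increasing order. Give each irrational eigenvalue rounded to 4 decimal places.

Reading degrees in the order [0, 1, 2, 3, 4] gives [2, 2, 2, 2, 2]; set D = diag(2, 2, 2, 2, 2) and form L = D - A. L is symmetric positive semidefinite, so every eigenvalue is real and nonnegative. The single zero eigenvalue shows the graph is connected.

[0, 1.3820, 1.3820, 3.6180, 3.6180]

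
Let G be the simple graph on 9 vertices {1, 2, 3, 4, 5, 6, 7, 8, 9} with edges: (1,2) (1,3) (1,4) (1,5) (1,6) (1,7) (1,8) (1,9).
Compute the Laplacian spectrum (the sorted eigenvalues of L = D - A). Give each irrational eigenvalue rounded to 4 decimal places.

[0, 1, 1, 1, 1, 1, 1, 1, 9]

Each diagonal entry of L is the vertex degree and each off-diagonal entry is -1 where an edge is present, 0 otherwise; in the order [1, 2, 3, 4, 5, 6, 7, 8, 9] the diagonal is [8, 1, 1, 1, 1, 1, 1, 1, 1]. The multiplicity of 0 as a Laplacian eigenvalue equals the number of connected components. There is one zero in the spectrum, matching the 1 component.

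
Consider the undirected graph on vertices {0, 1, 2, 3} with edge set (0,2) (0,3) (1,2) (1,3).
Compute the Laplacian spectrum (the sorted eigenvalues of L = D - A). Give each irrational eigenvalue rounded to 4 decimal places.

Each diagonal entry of L is the vertex degree and each off-diagonal entry is -1 where an edge is present, 0 otherwise; in the order [0, 1, 2, 3] the diagonal is [2, 2, 2, 2]. Diagonalising L (or applying a numerical eigensolver to the 4x4 matrix) gives the spectrum above. The single zero eigenvalue shows the graph is connected.

[0, 2, 2, 4]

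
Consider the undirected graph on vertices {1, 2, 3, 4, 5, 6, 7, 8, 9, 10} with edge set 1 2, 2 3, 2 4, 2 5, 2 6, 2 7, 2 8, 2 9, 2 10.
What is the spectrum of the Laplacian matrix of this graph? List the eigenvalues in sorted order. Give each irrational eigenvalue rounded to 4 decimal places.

Each diagonal entry of L is the vertex degree and each off-diagonal entry is -1 where an edge is present, 0 otherwise; in the order [1, 2, 3, 4, 5, 6, 7, 8, 9, 10] the diagonal is [1, 9, 1, 1, 1, 1, 1, 1, 1, 1]. L is symmetric positive semidefinite, so every eigenvalue is real and nonnegative.

[0, 1, 1, 1, 1, 1, 1, 1, 1, 10]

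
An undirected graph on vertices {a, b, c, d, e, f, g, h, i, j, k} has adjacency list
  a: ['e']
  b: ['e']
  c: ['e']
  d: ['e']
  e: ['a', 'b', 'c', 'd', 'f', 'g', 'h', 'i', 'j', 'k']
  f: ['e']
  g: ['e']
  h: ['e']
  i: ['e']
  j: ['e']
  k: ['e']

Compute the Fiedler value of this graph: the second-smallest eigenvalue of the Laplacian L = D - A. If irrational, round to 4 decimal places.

Each diagonal entry of L is the vertex degree and each off-diagonal entry is -1 where an edge is present, 0 otherwise; in the order [a, b, c, d, e, f, g, h, i, j, k] the diagonal is [1, 1, 1, 1, 10, 1, 1, 1, 1, 1, 1]. The smallest Laplacian eigenvalue is always 0. The next one, lambda_2 = 1, measures how hard the graph is to disconnect: larger values mean better connectivity. There is one zero in the spectrum, matching the 1 component.

1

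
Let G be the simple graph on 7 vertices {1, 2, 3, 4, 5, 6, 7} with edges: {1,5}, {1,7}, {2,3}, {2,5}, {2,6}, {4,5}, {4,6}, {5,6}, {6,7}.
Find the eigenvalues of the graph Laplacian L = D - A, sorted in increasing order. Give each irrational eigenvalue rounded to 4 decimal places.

Each diagonal entry of L is the vertex degree and each off-diagonal entry is -1 where an edge is present, 0 otherwise; in the order [1, 2, 3, 4, 5, 6, 7] the diagonal is [2, 3, 1, 2, 4, 4, 2]. Diagonalising L (or applying a numerical eigensolver to the 7x7 matrix) gives the spectrum above. There is one zero in the spectrum, matching the 1 component.

[0, 0.6837, 1.4206, 2.5858, 2.8654, 5.0303, 5.4142]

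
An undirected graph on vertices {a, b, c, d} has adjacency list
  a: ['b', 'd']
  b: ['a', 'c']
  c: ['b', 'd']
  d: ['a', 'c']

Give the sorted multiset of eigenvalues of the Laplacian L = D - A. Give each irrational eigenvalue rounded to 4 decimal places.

[0, 2, 2, 4]

Reading degrees in the order [a, b, c, d] gives [2, 2, 2, 2]; set D = diag(2, 2, 2, 2) and form L = D - A. Since every row of L sums to 0, the all-ones vector is in the kernel and 0 is an eigenvalue. There is one zero in the spectrum, matching the 1 component.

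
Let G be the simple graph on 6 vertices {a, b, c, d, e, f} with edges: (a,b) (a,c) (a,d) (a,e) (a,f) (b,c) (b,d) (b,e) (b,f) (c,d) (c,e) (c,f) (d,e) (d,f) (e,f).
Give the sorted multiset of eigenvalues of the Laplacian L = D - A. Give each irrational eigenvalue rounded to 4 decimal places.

[0, 6, 6, 6, 6, 6]

With the vertex order [a, b, c, d, e, f], the degrees are [5, 5, 5, 5, 5, 5], giving D = diag(5, 5, 5, 5, 5, 5) and L = D - A. L is symmetric positive semidefinite, so every eigenvalue is real and nonnegative. There is one zero in the spectrum, matching the 1 component.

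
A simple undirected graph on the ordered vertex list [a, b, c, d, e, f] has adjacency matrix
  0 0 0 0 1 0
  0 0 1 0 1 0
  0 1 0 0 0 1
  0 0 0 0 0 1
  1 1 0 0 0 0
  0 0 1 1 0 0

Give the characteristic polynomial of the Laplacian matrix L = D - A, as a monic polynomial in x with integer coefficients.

x^6 - 10x^5 + 36x^4 - 56x^3 + 35x^2 - 6x

Reading degrees in the order [a, b, c, d, e, f] gives [1, 2, 2, 1, 2, 2]; set D = diag(1, 2, 2, 1, 2, 2) and form L = D - A. L has integer entries, so p(x) = det(xI - L) has integer coefficients. Expanding the determinant yields x^6 - 10x^5 + 36x^4 - 56x^3 + 35x^2 - 6x. Since p(0) = det(-L) = 0, x divides p(x). By the matrix-tree theorem the graph has (1/6) * product of the nonzero eigenvalues = 1 spanning tree.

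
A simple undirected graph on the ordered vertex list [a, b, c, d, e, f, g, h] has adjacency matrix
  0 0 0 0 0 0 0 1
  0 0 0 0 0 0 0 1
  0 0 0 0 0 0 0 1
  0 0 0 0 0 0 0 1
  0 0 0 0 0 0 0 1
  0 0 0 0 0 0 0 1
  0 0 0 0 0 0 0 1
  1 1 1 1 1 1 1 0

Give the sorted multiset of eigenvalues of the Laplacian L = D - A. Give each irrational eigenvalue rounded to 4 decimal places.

[0, 1, 1, 1, 1, 1, 1, 8]

Reading degrees in the order [a, b, c, d, e, f, g, h] gives [1, 1, 1, 1, 1, 1, 1, 7]; set D = diag(1, 1, 1, 1, 1, 1, 1, 7) and form L = D - A. Diagonalising L (or applying a numerical eigensolver to the 8x8 matrix) gives the spectrum above. The eigenvalues sum to 14, which equals trace(L) = 2|E|.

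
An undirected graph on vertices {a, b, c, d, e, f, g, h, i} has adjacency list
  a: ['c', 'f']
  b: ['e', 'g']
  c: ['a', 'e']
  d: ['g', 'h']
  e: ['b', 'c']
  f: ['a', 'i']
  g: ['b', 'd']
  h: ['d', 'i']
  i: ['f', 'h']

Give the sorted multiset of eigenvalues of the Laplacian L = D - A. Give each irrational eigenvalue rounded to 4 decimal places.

With the vertex order [a, b, c, d, e, f, g, h, i], the degrees are [2, 2, 2, 2, 2, 2, 2, 2, 2], giving D = diag(2, 2, 2, 2, 2, 2, 2, 2, 2) and L = D - A. Since every row of L sums to 0, the all-ones vector is in the kernel and 0 is an eigenvalue. The largest eigenvalue, 3.8794, is at most the vertex count 9.

[0, 0.4679, 0.4679, 1.6527, 1.6527, 3, 3, 3.8794, 3.8794]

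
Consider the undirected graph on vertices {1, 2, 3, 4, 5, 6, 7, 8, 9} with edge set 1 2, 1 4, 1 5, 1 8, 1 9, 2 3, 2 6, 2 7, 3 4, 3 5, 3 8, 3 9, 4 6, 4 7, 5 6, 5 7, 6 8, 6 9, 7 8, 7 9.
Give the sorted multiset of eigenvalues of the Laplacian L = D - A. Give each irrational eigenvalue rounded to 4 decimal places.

With the vertex order [1, 2, 3, 4, 5, 6, 7, 8, 9], the degrees are [5, 4, 5, 4, 4, 5, 5, 4, 4], giving D = diag(5, 4, 5, 4, 4, 5, 5, 4, 4) and L = D - A. L is symmetric positive semidefinite, so every eigenvalue is real and nonnegative. The single zero eigenvalue shows the graph is connected.

[0, 4, 4, 4, 4, 5, 5, 5, 9]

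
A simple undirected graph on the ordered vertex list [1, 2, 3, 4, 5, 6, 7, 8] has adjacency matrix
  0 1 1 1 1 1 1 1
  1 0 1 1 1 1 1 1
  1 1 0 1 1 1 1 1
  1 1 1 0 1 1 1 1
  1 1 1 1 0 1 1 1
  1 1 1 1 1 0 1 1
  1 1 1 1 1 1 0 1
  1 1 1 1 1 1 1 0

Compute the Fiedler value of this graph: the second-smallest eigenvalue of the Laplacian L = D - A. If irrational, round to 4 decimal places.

8

With the vertex order [1, 2, 3, 4, 5, 6, 7, 8], the degrees are [7, 7, 7, 7, 7, 7, 7, 7], giving D = diag(7, 7, 7, 7, 7, 7, 7, 7) and L = D - A. The smallest Laplacian eigenvalue is always 0. The next one, lambda_2 = 8, measures how hard the graph is to disconnect: larger values mean better connectivity. There is one zero in the spectrum, matching the 1 component. The eigenvalues sum to 56, which equals trace(L) = 2|E|.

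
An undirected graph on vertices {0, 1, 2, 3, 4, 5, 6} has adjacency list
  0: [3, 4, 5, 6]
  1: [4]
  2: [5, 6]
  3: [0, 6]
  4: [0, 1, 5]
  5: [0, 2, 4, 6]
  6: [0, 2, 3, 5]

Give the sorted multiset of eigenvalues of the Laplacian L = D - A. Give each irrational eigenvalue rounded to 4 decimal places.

Reading degrees in the order [0, 1, 2, 3, 4, 5, 6] gives [4, 1, 2, 2, 3, 4, 4]; set D = diag(4, 1, 2, 2, 3, 4, 4) and form L = D - A. The multiplicity of 0 as a Laplacian eigenvalue equals the number of connected components. The eigenvalues sum to 20, which equals trace(L) = 2|E|.

[0, 0.6972, 1.6972, 2.5858, 4.3028, 5.3028, 5.4142]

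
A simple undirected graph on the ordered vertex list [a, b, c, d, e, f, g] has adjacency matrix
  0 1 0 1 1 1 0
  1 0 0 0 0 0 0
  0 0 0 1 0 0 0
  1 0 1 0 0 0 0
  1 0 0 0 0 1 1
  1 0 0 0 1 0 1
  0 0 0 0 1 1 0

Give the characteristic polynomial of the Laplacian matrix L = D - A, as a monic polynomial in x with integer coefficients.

x^7 - 16x^6 + 98x^5 - 288x^4 + 414x^3 - 262x^2 + 56x

With the vertex order [a, b, c, d, e, f, g], the degrees are [4, 1, 1, 2, 3, 3, 2], giving D = diag(4, 1, 1, 2, 3, 3, 2) and L = D - A. L has integer entries, so p(x) = det(xI - L) has integer coefficients. Expanding the determinant yields x^7 - 16x^6 + 98x^5 - 288x^4 + 414x^3 - 262x^2 + 56x. The constant term is 0 because L is singular (the all-ones vector lies in its kernel).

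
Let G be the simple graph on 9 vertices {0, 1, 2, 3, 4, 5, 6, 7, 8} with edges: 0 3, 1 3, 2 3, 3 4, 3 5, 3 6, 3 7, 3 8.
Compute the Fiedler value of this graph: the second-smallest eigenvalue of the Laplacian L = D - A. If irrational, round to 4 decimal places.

1

Reading degrees in the order [0, 1, 2, 3, 4, 5, 6, 7, 8] gives [1, 1, 1, 8, 1, 1, 1, 1, 1]; set D = diag(1, 1, 1, 8, 1, 1, 1, 1, 1) and form L = D - A. Computing the eigenvalues of L and sorting gives [0, 1, 1, 1, 1, 1, 1, 1, 9]. The Fiedler value lambda_2 = 1 is strictly positive, so the graph is connected. The largest eigenvalue, 9, is at most the vertex count 9.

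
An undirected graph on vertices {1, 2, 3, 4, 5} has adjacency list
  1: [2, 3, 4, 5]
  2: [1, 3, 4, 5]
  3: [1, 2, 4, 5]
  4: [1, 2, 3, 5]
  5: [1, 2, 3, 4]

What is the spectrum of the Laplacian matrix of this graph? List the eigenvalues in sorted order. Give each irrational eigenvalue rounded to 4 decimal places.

With the vertex order [1, 2, 3, 4, 5], the degrees are [4, 4, 4, 4, 4], giving D = diag(4, 4, 4, 4, 4) and L = D - A. L is symmetric positive semidefinite, so every eigenvalue is real and nonnegative. By the matrix-tree theorem the graph has (1/5) * product of the nonzero eigenvalues = 125 spanning trees. The largest eigenvalue, 5, is at most the vertex count 5.

[0, 5, 5, 5, 5]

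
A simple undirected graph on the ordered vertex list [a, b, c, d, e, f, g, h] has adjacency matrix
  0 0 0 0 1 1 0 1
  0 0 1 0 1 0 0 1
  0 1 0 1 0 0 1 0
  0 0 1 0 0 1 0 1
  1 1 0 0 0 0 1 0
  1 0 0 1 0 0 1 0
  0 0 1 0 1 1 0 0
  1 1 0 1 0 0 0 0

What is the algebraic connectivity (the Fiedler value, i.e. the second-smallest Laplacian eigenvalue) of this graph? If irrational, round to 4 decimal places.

2

With the vertex order [a, b, c, d, e, f, g, h], the degrees are [3, 3, 3, 3, 3, 3, 3, 3], giving D = diag(3, 3, 3, 3, 3, 3, 3, 3) and L = D - A. The sorted Laplacian eigenvalues are [0, 2, 2, 2, 4, 4, 4, 6]; the algebraic connectivity is the second entry, 2. The eigenvalues sum to 24, which equals trace(L) = 2|E|. There is one zero in the spectrum, matching the 1 component.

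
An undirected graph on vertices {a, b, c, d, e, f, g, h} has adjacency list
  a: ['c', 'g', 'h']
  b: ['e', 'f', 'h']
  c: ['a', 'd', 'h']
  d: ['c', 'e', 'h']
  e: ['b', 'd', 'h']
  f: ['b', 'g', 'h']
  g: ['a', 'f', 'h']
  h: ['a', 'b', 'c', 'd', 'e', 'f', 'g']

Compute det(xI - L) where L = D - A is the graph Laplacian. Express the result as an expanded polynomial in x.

x^8 - 28x^7 + 322x^6 - 1974x^5 + 6965x^4 - 14126x^3 + 15225x^2 - 6728x

With the vertex order [a, b, c, d, e, f, g, h], the degrees are [3, 3, 3, 3, 3, 3, 3, 7], giving D = diag(3, 3, 3, 3, 3, 3, 3, 7) and L = D - A. L has integer entries, so p(x) = det(xI - L) has integer coefficients. Expanding the determinant yields x^8 - 28x^7 + 322x^6 - 1974x^5 + 6965x^4 - 14126x^3 + 15225x^2 - 6728x. The coefficient of x^7 equals -trace(L) = -28, matching the sum of degrees. There is one zero in the spectrum, matching the 1 component.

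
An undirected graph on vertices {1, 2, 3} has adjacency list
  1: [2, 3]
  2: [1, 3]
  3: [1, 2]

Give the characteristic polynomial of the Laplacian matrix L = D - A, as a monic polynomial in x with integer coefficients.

Each diagonal entry of L is the vertex degree and each off-diagonal entry is -1 where an edge is present, 0 otherwise; in the order [1, 2, 3] the diagonal is [2, 2, 2]. The eigenvalues of L are [0, 3, 3]; the characteristic polynomial is the product of (x - lambda_i), which multiplies out to x^3 - 6x^2 + 9x. The constant term is 0 because L is singular (the all-ones vector lies in its kernel). The largest eigenvalue, 3, is at most the vertex count 3.

x^3 - 6x^2 + 9x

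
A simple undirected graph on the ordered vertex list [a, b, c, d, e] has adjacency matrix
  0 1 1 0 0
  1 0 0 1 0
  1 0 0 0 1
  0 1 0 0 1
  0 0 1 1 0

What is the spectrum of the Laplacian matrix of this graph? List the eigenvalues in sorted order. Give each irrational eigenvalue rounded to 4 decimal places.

Each diagonal entry of L is the vertex degree and each off-diagonal entry is -1 where an edge is present, 0 otherwise; in the order [a, b, c, d, e] the diagonal is [2, 2, 2, 2, 2]. Diagonalising L (or applying a numerical eigensolver to the 5x5 matrix) gives the spectrum above. The single zero eigenvalue shows the graph is connected. The eigenvalues sum to 10, which equals trace(L) = 2|E|. By the matrix-tree theorem the graph has (1/5) * product of the nonzero eigenvalues = 5 spanning trees.

[0, 1.3820, 1.3820, 3.6180, 3.6180]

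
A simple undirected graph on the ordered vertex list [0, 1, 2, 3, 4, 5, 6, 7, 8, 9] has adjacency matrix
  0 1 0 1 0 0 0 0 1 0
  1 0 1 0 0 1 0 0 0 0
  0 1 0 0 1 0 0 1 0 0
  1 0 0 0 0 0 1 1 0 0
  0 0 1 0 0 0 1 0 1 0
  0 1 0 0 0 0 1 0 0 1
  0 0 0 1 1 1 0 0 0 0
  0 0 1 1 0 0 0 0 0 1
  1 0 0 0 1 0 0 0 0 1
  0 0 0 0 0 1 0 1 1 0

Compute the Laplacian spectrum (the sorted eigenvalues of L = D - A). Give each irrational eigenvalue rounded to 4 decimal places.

[0, 2, 2, 2, 2, 2, 5, 5, 5, 5]

Reading degrees in the order [0, 1, 2, 3, 4, 5, 6, 7, 8, 9] gives [3, 3, 3, 3, 3, 3, 3, 3, 3, 3]; set D = diag(3, 3, 3, 3, 3, 3, 3, 3, 3, 3) and form L = D - A. L is symmetric positive semidefinite, so every eigenvalue is real and nonnegative. The single zero eigenvalue shows the graph is connected. By the matrix-tree theorem the graph has (1/10) * product of the nonzero eigenvalues = 2000 spanning trees.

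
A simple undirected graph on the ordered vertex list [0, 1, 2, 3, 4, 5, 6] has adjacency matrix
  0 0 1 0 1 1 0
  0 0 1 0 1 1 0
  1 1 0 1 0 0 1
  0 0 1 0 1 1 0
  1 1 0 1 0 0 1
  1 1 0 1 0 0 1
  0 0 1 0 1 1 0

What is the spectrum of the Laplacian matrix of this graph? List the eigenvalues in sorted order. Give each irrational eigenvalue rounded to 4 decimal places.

With the vertex order [0, 1, 2, 3, 4, 5, 6], the degrees are [3, 3, 4, 3, 4, 4, 3], giving D = diag(3, 3, 4, 3, 4, 4, 3) and L = D - A. L is symmetric positive semidefinite, so every eigenvalue is real and nonnegative. The eigenvalues sum to 24, which equals trace(L) = 2|E|.

[0, 3, 3, 3, 4, 4, 7]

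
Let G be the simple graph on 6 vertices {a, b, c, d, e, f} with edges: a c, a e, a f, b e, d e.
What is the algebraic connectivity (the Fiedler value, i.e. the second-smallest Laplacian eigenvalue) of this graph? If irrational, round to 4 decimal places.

Each diagonal entry of L is the vertex degree and each off-diagonal entry is -1 where an edge is present, 0 otherwise; in the order [a, b, c, d, e, f] the diagonal is [3, 1, 1, 1, 3, 1]. Computing the eigenvalues of L and sorting gives [0, 0.4384, 1, 1, 3, 4.5616]. The Fiedler value lambda_2 = 0.4384 is strictly positive, so the graph is connected. There is one zero in the spectrum, matching the 1 component.

0.4384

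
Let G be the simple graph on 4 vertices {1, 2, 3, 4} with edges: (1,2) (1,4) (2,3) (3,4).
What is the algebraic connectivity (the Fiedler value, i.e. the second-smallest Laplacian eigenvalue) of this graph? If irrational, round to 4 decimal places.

Each diagonal entry of L is the vertex degree and each off-diagonal entry is -1 where an edge is present, 0 otherwise; in the order [1, 2, 3, 4] the diagonal is [2, 2, 2, 2]. The smallest Laplacian eigenvalue is always 0. The next one, lambda_2 = 2, measures how hard the graph is to disconnect: larger values mean better connectivity.

2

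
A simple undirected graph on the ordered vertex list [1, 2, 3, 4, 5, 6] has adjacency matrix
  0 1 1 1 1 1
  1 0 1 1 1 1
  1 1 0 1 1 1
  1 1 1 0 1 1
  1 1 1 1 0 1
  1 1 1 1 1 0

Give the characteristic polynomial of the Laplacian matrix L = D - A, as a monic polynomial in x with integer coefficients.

Each diagonal entry of L is the vertex degree and each off-diagonal entry is -1 where an edge is present, 0 otherwise; in the order [1, 2, 3, 4, 5, 6] the diagonal is [5, 5, 5, 5, 5, 5]. Computing det(xI - L) by cofactor expansion (or equivalently via sum-over-permutations) gives x^6 - 30x^5 + 360x^4 - 2160x^3 + 6480x^2 - 7776x. The constant term is 0 because L is singular (the all-ones vector lies in its kernel). The largest eigenvalue, 6, is at most the vertex count 6.

x^6 - 30x^5 + 360x^4 - 2160x^3 + 6480x^2 - 7776x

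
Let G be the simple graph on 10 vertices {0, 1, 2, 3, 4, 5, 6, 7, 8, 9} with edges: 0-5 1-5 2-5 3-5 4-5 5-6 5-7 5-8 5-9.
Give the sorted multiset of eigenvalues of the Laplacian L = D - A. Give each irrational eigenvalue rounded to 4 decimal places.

Each diagonal entry of L is the vertex degree and each off-diagonal entry is -1 where an edge is present, 0 otherwise; in the order [0, 1, 2, 3, 4, 5, 6, 7, 8, 9] the diagonal is [1, 1, 1, 1, 1, 9, 1, 1, 1, 1]. Since every row of L sums to 0, the all-ones vector is in the kernel and 0 is an eigenvalue. There is one zero in the spectrum, matching the 1 component. By the matrix-tree theorem the graph has (1/10) * product of the nonzero eigenvalues = 1 spanning tree.

[0, 1, 1, 1, 1, 1, 1, 1, 1, 10]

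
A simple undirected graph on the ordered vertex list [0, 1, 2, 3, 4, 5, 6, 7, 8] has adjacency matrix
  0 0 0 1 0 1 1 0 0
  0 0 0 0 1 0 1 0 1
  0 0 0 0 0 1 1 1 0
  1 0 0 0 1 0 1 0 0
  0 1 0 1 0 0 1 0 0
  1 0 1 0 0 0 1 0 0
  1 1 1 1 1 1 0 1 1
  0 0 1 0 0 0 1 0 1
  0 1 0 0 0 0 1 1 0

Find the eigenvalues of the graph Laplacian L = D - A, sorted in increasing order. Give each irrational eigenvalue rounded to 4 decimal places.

Each diagonal entry of L is the vertex degree and each off-diagonal entry is -1 where an edge is present, 0 otherwise; in the order [0, 1, 2, 3, 4, 5, 6, 7, 8] the diagonal is [3, 3, 3, 3, 3, 3, 8, 3, 3]. Since every row of L sums to 0, the all-ones vector is in the kernel and 0 is an eigenvalue. By the matrix-tree theorem the graph has (1/9) * product of the nonzero eigenvalues = 2205 spanning trees.

[0, 1.5858, 1.5858, 3, 3, 4.4142, 4.4142, 5, 9]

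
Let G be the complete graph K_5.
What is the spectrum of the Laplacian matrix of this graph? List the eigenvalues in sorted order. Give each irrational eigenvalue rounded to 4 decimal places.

[0, 5, 5, 5, 5]

The graph has 5 vertices and degree multiset [4, 4, 4, 4, 4]; D is the diagonal matrix of degrees and L = D - A. Since every row of L sums to 0, the all-ones vector is in the kernel and 0 is an eigenvalue. The single zero eigenvalue shows the graph is connected. The eigenvalues sum to 20, which equals trace(L) = 2|E|.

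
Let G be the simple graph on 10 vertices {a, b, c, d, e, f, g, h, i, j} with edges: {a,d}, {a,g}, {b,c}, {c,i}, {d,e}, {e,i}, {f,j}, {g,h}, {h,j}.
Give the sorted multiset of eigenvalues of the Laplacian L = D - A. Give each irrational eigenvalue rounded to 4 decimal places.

[0, 0.0979, 0.3820, 0.8244, 1.3820, 2, 2.6180, 3.1756, 3.6180, 3.9021]

Reading degrees in the order [a, b, c, d, e, f, g, h, i, j] gives [2, 1, 2, 2, 2, 1, 2, 2, 2, 2]; set D = diag(2, 1, 2, 2, 2, 1, 2, 2, 2, 2) and form L = D - A. Since every row of L sums to 0, the all-ones vector is in the kernel and 0 is an eigenvalue. The single zero eigenvalue shows the graph is connected. There is one zero in the spectrum, matching the 1 component.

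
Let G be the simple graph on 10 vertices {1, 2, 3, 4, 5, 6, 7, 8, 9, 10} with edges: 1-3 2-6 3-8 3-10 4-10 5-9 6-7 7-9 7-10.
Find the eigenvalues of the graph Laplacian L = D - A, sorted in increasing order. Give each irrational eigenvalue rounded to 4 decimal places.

[0, 0.1920, 0.3820, 0.6047, 1, 1.6249, 2.6180, 2.7557, 3.9407, 4.8821]

Reading degrees in the order [1, 2, 3, 4, 5, 6, 7, 8, 9, 10] gives [1, 1, 3, 1, 1, 2, 3, 1, 2, 3]; set D = diag(1, 1, 3, 1, 1, 2, 3, 1, 2, 3) and form L = D - A. L is symmetric positive semidefinite, so every eigenvalue is real and nonnegative. The single zero eigenvalue shows the graph is connected. The eigenvalues sum to 18, which equals trace(L) = 2|E|. There is one zero in the spectrum, matching the 1 component.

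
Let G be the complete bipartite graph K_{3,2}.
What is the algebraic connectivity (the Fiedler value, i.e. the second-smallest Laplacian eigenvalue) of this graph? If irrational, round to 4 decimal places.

2

The graph has 5 vertices and degree multiset [3, 3, 2, 2, 2]; D is the diagonal matrix of degrees and L = D - A. The smallest Laplacian eigenvalue is always 0. The next one, lambda_2 = 2, measures how hard the graph is to disconnect: larger values mean better connectivity. The largest eigenvalue, 5, is at most the vertex count 5. The eigenvalues sum to 12, which equals trace(L) = 2|E|.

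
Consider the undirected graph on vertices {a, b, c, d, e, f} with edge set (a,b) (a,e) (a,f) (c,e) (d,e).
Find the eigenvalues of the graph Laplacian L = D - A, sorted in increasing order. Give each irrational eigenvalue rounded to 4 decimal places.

[0, 0.4384, 1, 1, 3, 4.5616]

With the vertex order [a, b, c, d, e, f], the degrees are [3, 1, 1, 1, 3, 1], giving D = diag(3, 1, 1, 1, 3, 1) and L = D - A. L is symmetric positive semidefinite, so every eigenvalue is real and nonnegative. The single zero eigenvalue shows the graph is connected. The eigenvalues sum to 10, which equals trace(L) = 2|E|.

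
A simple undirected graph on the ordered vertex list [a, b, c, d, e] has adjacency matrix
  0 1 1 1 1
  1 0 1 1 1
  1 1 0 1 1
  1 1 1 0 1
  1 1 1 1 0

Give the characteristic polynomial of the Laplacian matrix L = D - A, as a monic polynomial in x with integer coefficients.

x^5 - 20x^4 + 150x^3 - 500x^2 + 625x

Each diagonal entry of L is the vertex degree and each off-diagonal entry is -1 where an edge is present, 0 otherwise; in the order [a, b, c, d, e] the diagonal is [4, 4, 4, 4, 4]. L has integer entries, so p(x) = det(xI - L) has integer coefficients. Expanding the determinant yields x^5 - 20x^4 + 150x^3 - 500x^2 + 625x. The constant term is 0 because L is singular (the all-ones vector lies in its kernel). The largest eigenvalue, 5, is at most the vertex count 5. The eigenvalues sum to 20, which equals trace(L) = 2|E|.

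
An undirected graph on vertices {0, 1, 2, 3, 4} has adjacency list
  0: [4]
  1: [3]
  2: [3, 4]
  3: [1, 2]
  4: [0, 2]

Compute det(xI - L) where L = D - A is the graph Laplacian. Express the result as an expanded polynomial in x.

x^5 - 8x^4 + 21x^3 - 20x^2 + 5x

With the vertex order [0, 1, 2, 3, 4], the degrees are [1, 1, 2, 2, 2], giving D = diag(1, 1, 2, 2, 2) and L = D - A. L has integer entries, so p(x) = det(xI - L) has integer coefficients. Expanding the determinant yields x^5 - 8x^4 + 21x^3 - 20x^2 + 5x. The constant term is 0 because L is singular (the all-ones vector lies in its kernel). There is one zero in the spectrum, matching the 1 component.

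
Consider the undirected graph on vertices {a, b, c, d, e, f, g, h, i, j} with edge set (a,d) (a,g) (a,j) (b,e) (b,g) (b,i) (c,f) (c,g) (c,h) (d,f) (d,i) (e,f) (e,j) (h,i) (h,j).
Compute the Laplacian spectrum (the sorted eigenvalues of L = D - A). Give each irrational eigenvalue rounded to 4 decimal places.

Reading degrees in the order [a, b, c, d, e, f, g, h, i, j] gives [3, 3, 3, 3, 3, 3, 3, 3, 3, 3]; set D = diag(3, 3, 3, 3, 3, 3, 3, 3, 3, 3) and form L = D - A. L is symmetric positive semidefinite, so every eigenvalue is real and nonnegative. The single zero eigenvalue shows the graph is connected. The eigenvalues sum to 30, which equals trace(L) = 2|E|.

[0, 2, 2, 2, 2, 2, 5, 5, 5, 5]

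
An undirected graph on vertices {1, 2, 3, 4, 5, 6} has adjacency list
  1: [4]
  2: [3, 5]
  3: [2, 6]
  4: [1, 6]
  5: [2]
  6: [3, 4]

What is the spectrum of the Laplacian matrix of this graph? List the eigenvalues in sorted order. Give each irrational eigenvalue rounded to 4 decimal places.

Each diagonal entry of L is the vertex degree and each off-diagonal entry is -1 where an edge is present, 0 otherwise; in the order [1, 2, 3, 4, 5, 6] the diagonal is [1, 2, 2, 2, 1, 2]. L is symmetric positive semidefinite, so every eigenvalue is real and nonnegative. The single zero eigenvalue shows the graph is connected.

[0, 0.2679, 1, 2, 3, 3.7321]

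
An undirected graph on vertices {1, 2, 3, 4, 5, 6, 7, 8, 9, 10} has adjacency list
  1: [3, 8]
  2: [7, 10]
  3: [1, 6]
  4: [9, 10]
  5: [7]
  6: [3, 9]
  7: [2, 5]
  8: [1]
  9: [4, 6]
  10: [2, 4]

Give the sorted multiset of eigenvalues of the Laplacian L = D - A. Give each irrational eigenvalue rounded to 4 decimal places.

[0, 0.0979, 0.3820, 0.8244, 1.3820, 2, 2.6180, 3.1756, 3.6180, 3.9021]

Each diagonal entry of L is the vertex degree and each off-diagonal entry is -1 where an edge is present, 0 otherwise; in the order [1, 2, 3, 4, 5, 6, 7, 8, 9, 10] the diagonal is [2, 2, 2, 2, 1, 2, 2, 1, 2, 2]. Diagonalising L (or applying a numerical eigensolver to the 10x10 matrix) gives the spectrum above. The eigenvalues sum to 18, which equals trace(L) = 2|E|.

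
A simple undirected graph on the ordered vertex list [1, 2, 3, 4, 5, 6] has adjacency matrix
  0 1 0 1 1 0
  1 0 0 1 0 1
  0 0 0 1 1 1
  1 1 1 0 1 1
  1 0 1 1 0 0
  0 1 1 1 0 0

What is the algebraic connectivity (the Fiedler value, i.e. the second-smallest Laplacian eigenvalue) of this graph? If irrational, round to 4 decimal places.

2.3820

Each diagonal entry of L is the vertex degree and each off-diagonal entry is -1 where an edge is present, 0 otherwise; in the order [1, 2, 3, 4, 5, 6] the diagonal is [3, 3, 3, 5, 3, 3]. The sorted Laplacian eigenvalues are [0, 2.3820, 2.3820, 4.6180, 4.6180, 6]; the algebraic connectivity is the second entry, 2.3820. The eigenvalues sum to 20, which equals trace(L) = 2|E|. By the matrix-tree theorem the graph has (1/6) * product of the nonzero eigenvalues = 121 spanning trees.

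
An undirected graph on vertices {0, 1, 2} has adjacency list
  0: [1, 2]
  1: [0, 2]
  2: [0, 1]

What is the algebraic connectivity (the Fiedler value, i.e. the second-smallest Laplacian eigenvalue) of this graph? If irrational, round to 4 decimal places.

3

Each diagonal entry of L is the vertex degree and each off-diagonal entry is -1 where an edge is present, 0 otherwise; in the order [0, 1, 2] the diagonal is [2, 2, 2]. The smallest Laplacian eigenvalue is always 0. The next one, lambda_2 = 3, measures how hard the graph is to disconnect: larger values mean better connectivity. By the matrix-tree theorem the graph has (1/3) * product of the nonzero eigenvalues = 3 spanning trees.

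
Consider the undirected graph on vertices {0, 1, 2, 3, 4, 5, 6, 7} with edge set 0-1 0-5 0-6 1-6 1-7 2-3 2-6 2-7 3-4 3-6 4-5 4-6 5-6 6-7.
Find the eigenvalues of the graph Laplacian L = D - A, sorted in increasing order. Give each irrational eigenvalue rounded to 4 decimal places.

[0, 1.7530, 1.7530, 3.4450, 3.4450, 4.8019, 4.8019, 8]

Reading degrees in the order [0, 1, 2, 3, 4, 5, 6, 7] gives [3, 3, 3, 3, 3, 3, 7, 3]; set D = diag(3, 3, 3, 3, 3, 3, 7, 3) and form L = D - A. The multiplicity of 0 as a Laplacian eigenvalue equals the number of connected components. The single zero eigenvalue shows the graph is connected. By the matrix-tree theorem the graph has (1/8) * product of the nonzero eigenvalues = 841 spanning trees.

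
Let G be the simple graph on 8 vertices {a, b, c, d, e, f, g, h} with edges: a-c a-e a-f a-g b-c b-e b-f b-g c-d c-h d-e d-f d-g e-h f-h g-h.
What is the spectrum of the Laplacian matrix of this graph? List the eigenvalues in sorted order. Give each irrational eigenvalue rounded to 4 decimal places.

With the vertex order [a, b, c, d, e, f, g, h], the degrees are [4, 4, 4, 4, 4, 4, 4, 4], giving D = diag(4, 4, 4, 4, 4, 4, 4, 4) and L = D - A. L is symmetric positive semidefinite, so every eigenvalue is real and nonnegative. The eigenvalues sum to 32, which equals trace(L) = 2|E|.

[0, 4, 4, 4, 4, 4, 4, 8]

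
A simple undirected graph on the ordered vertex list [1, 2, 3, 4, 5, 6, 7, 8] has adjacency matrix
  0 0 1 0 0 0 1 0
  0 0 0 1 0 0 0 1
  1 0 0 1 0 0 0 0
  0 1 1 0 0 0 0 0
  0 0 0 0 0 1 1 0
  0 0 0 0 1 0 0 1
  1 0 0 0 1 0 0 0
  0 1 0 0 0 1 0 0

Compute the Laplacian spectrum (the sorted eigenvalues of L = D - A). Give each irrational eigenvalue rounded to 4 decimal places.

[0, 0.5858, 0.5858, 2, 2, 3.4142, 3.4142, 4]

Reading degrees in the order [1, 2, 3, 4, 5, 6, 7, 8] gives [2, 2, 2, 2, 2, 2, 2, 2]; set D = diag(2, 2, 2, 2, 2, 2, 2, 2) and form L = D - A. Since every row of L sums to 0, the all-ones vector is in the kernel and 0 is an eigenvalue. The single zero eigenvalue shows the graph is connected.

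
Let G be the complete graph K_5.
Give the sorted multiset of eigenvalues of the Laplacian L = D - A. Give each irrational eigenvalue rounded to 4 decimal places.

The graph has 5 vertices and degree multiset [4, 4, 4, 4, 4]; D is the diagonal matrix of degrees and L = D - A. L is symmetric positive semidefinite, so every eigenvalue is real and nonnegative. By the matrix-tree theorem the graph has (1/5) * product of the nonzero eigenvalues = 125 spanning trees.

[0, 5, 5, 5, 5]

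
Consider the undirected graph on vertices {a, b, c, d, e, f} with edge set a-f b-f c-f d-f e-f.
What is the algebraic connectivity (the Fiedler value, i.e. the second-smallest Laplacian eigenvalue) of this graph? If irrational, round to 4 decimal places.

Each diagonal entry of L is the vertex degree and each off-diagonal entry is -1 where an edge is present, 0 otherwise; in the order [a, b, c, d, e, f] the diagonal is [1, 1, 1, 1, 1, 5]. The sorted Laplacian eigenvalues are [0, 1, 1, 1, 1, 6]; the algebraic connectivity is the second entry, 1.

1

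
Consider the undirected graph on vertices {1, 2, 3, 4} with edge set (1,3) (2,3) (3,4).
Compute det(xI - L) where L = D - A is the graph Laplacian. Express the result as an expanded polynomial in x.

With the vertex order [1, 2, 3, 4], the degrees are [1, 1, 3, 1], giving D = diag(1, 1, 3, 1) and L = D - A. L has integer entries, so p(x) = det(xI - L) has integer coefficients. Expanding the determinant yields x^4 - 6x^3 + 9x^2 - 4x. The coefficient of x^3 equals -trace(L) = -6, matching the sum of degrees. The largest eigenvalue, 4, is at most the vertex count 4.

x^4 - 6x^3 + 9x^2 - 4x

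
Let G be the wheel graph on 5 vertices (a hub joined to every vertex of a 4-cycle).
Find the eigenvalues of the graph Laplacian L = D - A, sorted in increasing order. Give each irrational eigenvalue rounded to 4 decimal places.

The graph has 5 vertices and degree multiset [4, 3, 3, 3, 3]; D is the diagonal matrix of degrees and L = D - A. Since every row of L sums to 0, the all-ones vector is in the kernel and 0 is an eigenvalue. The single zero eigenvalue shows the graph is connected. By the matrix-tree theorem the graph has (1/5) * product of the nonzero eigenvalues = 45 spanning trees. The eigenvalues sum to 16, which equals trace(L) = 2|E|.

[0, 3, 3, 5, 5]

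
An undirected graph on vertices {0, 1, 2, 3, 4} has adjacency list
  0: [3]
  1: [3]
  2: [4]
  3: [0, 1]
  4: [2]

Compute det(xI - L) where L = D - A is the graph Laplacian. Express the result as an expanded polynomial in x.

x^5 - 6x^4 + 11x^3 - 6x^2

Reading degrees in the order [0, 1, 2, 3, 4] gives [1, 1, 1, 2, 1]; set D = diag(1, 1, 1, 2, 1) and form L = D - A. L has integer entries, so p(x) = det(xI - L) has integer coefficients. Expanding the determinant yields x^5 - 6x^4 + 11x^3 - 6x^2. The coefficient of x^4 equals -trace(L) = -6, matching the sum of degrees.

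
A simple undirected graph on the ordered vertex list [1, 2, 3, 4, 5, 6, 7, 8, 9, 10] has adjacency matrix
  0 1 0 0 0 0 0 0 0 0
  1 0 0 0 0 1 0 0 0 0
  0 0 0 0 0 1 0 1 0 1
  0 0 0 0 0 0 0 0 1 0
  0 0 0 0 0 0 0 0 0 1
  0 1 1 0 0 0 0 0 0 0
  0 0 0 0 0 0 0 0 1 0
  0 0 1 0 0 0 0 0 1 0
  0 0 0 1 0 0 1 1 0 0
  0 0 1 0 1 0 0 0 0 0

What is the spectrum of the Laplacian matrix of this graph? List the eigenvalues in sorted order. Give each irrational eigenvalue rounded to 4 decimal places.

[0, 0.1640, 0.2885, 1, 1, 1.6385, 2.3252, 3.0979, 3.9293, 4.5566]

With the vertex order [1, 2, 3, 4, 5, 6, 7, 8, 9, 10], the degrees are [1, 2, 3, 1, 1, 2, 1, 2, 3, 2], giving D = diag(1, 2, 3, 1, 1, 2, 1, 2, 3, 2) and L = D - A. Since every row of L sums to 0, the all-ones vector is in the kernel and 0 is an eigenvalue. There is one zero in the spectrum, matching the 1 component.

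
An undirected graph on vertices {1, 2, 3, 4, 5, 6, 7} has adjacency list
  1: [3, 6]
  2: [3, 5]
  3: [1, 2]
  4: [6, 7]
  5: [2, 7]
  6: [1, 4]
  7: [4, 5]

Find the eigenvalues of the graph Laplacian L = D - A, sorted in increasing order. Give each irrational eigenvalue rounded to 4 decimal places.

[0, 0.7530, 0.7530, 2.4450, 2.4450, 3.8019, 3.8019]

Reading degrees in the order [1, 2, 3, 4, 5, 6, 7] gives [2, 2, 2, 2, 2, 2, 2]; set D = diag(2, 2, 2, 2, 2, 2, 2) and form L = D - A. Since every row of L sums to 0, the all-ones vector is in the kernel and 0 is an eigenvalue. The eigenvalues sum to 14, which equals trace(L) = 2|E|.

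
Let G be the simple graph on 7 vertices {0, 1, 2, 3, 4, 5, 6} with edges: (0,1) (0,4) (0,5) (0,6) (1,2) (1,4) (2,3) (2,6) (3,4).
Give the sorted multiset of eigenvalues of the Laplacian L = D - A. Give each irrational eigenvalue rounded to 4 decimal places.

With the vertex order [0, 1, 2, 3, 4, 5, 6], the degrees are [4, 3, 3, 2, 3, 1, 2], giving D = diag(4, 3, 3, 2, 3, 1, 2) and L = D - A. Since every row of L sums to 0, the all-ones vector is in the kernel and 0 is an eigenvalue. By the matrix-tree theorem the graph has (1/7) * product of the nonzero eigenvalues = 35 spanning trees.

[0, 0.8244, 1.6573, 2.2375, 3.1048, 4.8120, 5.3640]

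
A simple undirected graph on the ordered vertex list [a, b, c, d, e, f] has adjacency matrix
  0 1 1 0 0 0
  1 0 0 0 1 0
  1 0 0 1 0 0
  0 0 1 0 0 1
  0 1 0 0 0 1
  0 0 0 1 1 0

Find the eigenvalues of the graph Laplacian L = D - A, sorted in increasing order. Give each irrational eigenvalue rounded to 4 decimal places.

Each diagonal entry of L is the vertex degree and each off-diagonal entry is -1 where an edge is present, 0 otherwise; in the order [a, b, c, d, e, f] the diagonal is [2, 2, 2, 2, 2, 2]. Since every row of L sums to 0, the all-ones vector is in the kernel and 0 is an eigenvalue. The single zero eigenvalue shows the graph is connected. The largest eigenvalue, 4, is at most the vertex count 6. There is one zero in the spectrum, matching the 1 component.

[0, 1, 1, 3, 3, 4]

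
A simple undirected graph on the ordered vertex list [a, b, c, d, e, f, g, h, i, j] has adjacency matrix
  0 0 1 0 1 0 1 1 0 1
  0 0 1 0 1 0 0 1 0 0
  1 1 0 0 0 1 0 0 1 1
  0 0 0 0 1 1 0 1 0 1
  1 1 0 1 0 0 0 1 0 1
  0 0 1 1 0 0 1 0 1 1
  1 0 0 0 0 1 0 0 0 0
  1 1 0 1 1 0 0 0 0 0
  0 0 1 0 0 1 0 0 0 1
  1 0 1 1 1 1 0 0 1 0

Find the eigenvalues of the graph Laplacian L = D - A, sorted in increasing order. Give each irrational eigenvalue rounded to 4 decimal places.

Each diagonal entry of L is the vertex degree and each off-diagonal entry is -1 where an edge is present, 0 otherwise; in the order [a, b, c, d, e, f, g, h, i, j] the diagonal is [5, 3, 5, 4, 5, 5, 2, 4, 3, 6]. The multiplicity of 0 as a Laplacian eigenvalue equals the number of connected components. By the matrix-tree theorem the graph has (1/10) * product of the nonzero eigenvalues = 37067 spanning trees.

[0, 1.6302, 2.0556, 3.0577, 4.2606, 4.6361, 5.3946, 6.4352, 7.1131, 7.4171]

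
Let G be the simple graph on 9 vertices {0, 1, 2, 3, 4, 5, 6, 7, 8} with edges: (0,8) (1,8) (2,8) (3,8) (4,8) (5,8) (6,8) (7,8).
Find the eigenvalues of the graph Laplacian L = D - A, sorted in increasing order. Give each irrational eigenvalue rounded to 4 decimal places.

Each diagonal entry of L is the vertex degree and each off-diagonal entry is -1 where an edge is present, 0 otherwise; in the order [0, 1, 2, 3, 4, 5, 6, 7, 8] the diagonal is [1, 1, 1, 1, 1, 1, 1, 1, 8]. The multiplicity of 0 as a Laplacian eigenvalue equals the number of connected components. The single zero eigenvalue shows the graph is connected. The eigenvalues sum to 16, which equals trace(L) = 2|E|. There is one zero in the spectrum, matching the 1 component.

[0, 1, 1, 1, 1, 1, 1, 1, 9]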